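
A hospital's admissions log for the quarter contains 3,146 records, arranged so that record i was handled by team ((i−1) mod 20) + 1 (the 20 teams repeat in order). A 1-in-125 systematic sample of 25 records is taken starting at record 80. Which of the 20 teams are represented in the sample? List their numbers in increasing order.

Consecutive selections differ by k = 125, so their team numbers differ by 125 mod 20 = 5.
gcd(125, 20) = 5, so the sample visits 20/5 = 4 distinct residues mod 20.
Start 80 is team 20; the teams hit are 5, 10, 15, 20.

5, 10, 15, 20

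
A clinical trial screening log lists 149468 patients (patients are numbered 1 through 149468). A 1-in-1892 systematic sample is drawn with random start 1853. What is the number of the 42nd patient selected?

k = 1892
42nd selection = r + (42−1)·k = 1853 + 41×1892 = 1853 + 77572 = 79425

79425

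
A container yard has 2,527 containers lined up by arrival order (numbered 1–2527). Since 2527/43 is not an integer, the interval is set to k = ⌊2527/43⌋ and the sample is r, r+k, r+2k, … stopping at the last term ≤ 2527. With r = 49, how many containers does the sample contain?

43

k = ⌊2527/43⌋ = 58
Achieved size = ⌊(2527 − 49)/58⌋ + 1 = ⌊2478/58⌋ + 1 = 42 + 1 = 43
(last selection: 49 + 42×58 = 2485 ≤ 2527; next would be 2543 > 2527)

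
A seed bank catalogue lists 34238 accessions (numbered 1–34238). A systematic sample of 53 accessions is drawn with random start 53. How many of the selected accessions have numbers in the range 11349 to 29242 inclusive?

k = 34238/53 = 646
First selection ≥ 11349: 53 + ⌈(11349−53)/646⌉·646 = 53 + 18×646 = 11681
Last selection ≤ 29242: 53 + ⌊(29242−53)/646⌋·646 = 53 + 45×646 = 29123
Count = 45 − 18 + 1 = 28

28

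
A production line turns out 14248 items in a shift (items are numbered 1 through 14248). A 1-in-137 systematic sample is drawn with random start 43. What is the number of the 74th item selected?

k = 137
74th selection = r + (74−1)·k = 43 + 73×137 = 43 + 10001 = 10044

10044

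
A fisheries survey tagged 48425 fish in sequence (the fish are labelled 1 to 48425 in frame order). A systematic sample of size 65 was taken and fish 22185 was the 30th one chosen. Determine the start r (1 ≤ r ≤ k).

k = 48425/65 = 745
r = 22185 − (30−1)×745 = 22185 − 21605 = 580

580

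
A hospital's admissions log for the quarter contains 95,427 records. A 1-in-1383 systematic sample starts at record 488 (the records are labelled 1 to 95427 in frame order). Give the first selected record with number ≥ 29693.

k = 1383
Steps past start: ⌈(29693 − 488)/1383⌉ = ⌈29205/1383⌉ = 22
Selected record: 488 + 22×1383 = 30914

30914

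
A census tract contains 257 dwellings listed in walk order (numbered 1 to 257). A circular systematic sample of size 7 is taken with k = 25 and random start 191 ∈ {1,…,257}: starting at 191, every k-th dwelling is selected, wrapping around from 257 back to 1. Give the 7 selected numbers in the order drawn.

191, 216, 241, 9, 34, 59, 84

Selection 1: 191
Selection 2: 191 + 25 = 216
Selection 3: 216 + 25 = 241
Selection 4: 241 + 25 = 266 → 266 − 257 = 9
Selection 5: 9 + 25 = 34
Selection 6: 34 + 25 = 59
Selection 7: 59 + 25 = 84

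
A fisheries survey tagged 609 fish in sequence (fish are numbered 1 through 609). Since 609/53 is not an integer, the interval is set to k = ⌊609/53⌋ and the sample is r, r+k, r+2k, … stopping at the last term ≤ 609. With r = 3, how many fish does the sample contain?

k = ⌊609/53⌋ = 11
Achieved size = ⌊(609 − 3)/11⌋ + 1 = ⌊606/11⌋ + 1 = 55 + 1 = 56
(last selection: 3 + 55×11 = 608 ≤ 609; next would be 619 > 609)

56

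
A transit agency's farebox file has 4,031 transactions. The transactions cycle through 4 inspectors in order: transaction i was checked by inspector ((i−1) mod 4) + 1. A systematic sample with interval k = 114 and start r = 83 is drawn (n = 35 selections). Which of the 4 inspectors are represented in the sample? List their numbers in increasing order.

1, 3

Consecutive selections differ by k = 114, so their inspector numbers differ by 114 mod 4 = 2.
gcd(114, 4) = 2, so the sample visits 4/2 = 2 distinct residues mod 4.
Start 83 is inspector 3; the inspectors hit are 1, 3.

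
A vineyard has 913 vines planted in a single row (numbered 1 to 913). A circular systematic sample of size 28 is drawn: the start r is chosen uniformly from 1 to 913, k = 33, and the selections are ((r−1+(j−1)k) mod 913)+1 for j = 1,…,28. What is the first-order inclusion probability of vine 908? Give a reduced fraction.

28/913

For each position j, as r ranges over 1…913 the j-th selection hits every vine exactly once, so vine 908 is selected for exactly 28 of the 913 starts.
Inclusion probability = 28/913.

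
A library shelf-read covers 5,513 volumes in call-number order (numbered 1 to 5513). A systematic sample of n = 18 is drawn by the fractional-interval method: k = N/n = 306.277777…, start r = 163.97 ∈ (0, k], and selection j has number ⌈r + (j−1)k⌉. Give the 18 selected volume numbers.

j=1: r + 0k = 163.97 → ⌈·⌉ = 164
j=2: r + 1k = 470.247777… → ⌈·⌉ = 471
j=3: r + 2k = 776.525555… → ⌈·⌉ = 777
j=4: r + 3k = 1082.803333… → ⌈·⌉ = 1083
j=5: r + 4k = 1389.081111… → ⌈·⌉ = 1390
j=6: r + 5k = 1695.358888… → ⌈·⌉ = 1696
j=7: r + 6k = 2001.636666… → ⌈·⌉ = 2002
j=8: r + 7k = 2307.914444… → ⌈·⌉ = 2308
j=9: r + 8k = 2614.192222… → ⌈·⌉ = 2615
j=10: r + 9k = 2920.47 → ⌈·⌉ = 2921
j=11: r + 10k = 3226.747777… → ⌈·⌉ = 3227
j=12: r + 11k = 3533.025555… → ⌈·⌉ = 3534
j=13: r + 12k = 3839.303333… → ⌈·⌉ = 3840
j=14: r + 13k = 4145.581111… → ⌈·⌉ = 4146
j=15: r + 14k = 4451.858888… → ⌈·⌉ = 4452
j=16: r + 15k = 4758.136666… → ⌈·⌉ = 4759
j=17: r + 16k = 5064.414444… → ⌈·⌉ = 5065
j=18: r + 17k = 5370.692222… → ⌈·⌉ = 5371

164, 471, 777, 1083, 1390, 1696, 2002, 2308, 2615, 2921, 3227, 3534, 3840, 4146, 4452, 4759, 5065, 5371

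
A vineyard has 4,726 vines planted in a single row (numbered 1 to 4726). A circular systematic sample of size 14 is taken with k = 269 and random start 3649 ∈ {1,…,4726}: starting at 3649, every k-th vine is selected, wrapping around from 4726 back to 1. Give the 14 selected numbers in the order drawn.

3649, 3918, 4187, 4456, 4725, 268, 537, 806, 1075, 1344, 1613, 1882, 2151, 2420

Selection 1: 3649
Selection 2: 3649 + 269 = 3918
Selection 3: 3918 + 269 = 4187
Selection 4: 4187 + 269 = 4456
Selection 5: 4456 + 269 = 4725
Selection 6: 4725 + 269 = 4994 → 4994 − 4726 = 268
Selection 7: 268 + 269 = 537
Selection 8: 537 + 269 = 806
Selection 9: 806 + 269 = 1075
Selection 10: 1075 + 269 = 1344
Selection 11: 1344 + 269 = 1613
Selection 12: 1613 + 269 = 1882
Selection 13: 1882 + 269 = 2151
Selection 14: 2151 + 269 = 2420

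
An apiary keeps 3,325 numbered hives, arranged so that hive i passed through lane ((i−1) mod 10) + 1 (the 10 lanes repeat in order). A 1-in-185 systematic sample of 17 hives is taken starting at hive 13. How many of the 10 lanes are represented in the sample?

2

Consecutive selections differ by k = 185, so their lane numbers differ by 185 mod 10 = 5.
gcd(185, 10) = 5, so the sample visits 10/5 = 2 distinct residues mod 10.
Start 13 is lane 3; the lanes hit are 3, 8.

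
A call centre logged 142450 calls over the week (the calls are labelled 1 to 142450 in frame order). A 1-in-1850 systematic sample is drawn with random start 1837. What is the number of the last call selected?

k = 1850
77th selection = r + (77−1)·k = 1837 + 76×1850 = 1837 + 140600 = 142437

142437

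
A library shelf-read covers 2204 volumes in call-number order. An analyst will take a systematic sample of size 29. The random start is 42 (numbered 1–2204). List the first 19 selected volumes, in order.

k = N/n = 2204/29 = 76
volume 1: 42
volume 2: 42 + 76 = 118
volume 3: 118 + 76 = 194
volume 4: 194 + 76 = 270
volume 5: 270 + 76 = 346
volume 6: 346 + 76 = 422
volume 7: 422 + 76 = 498
volume 8: 498 + 76 = 574
volume 9: 574 + 76 = 650
volume 10: 650 + 76 = 726
volume 11: 726 + 76 = 802
volume 12: 802 + 76 = 878
volume 13: 878 + 76 = 954
volume 14: 954 + 76 = 1030
volume 15: 1030 + 76 = 1106
volume 16: 1106 + 76 = 1182
volume 17: 1182 + 76 = 1258
volume 18: 1258 + 76 = 1334
volume 19: 1334 + 76 = 1410

42, 118, 194, 270, 346, 422, 498, 574, 650, 726, 802, 878, 954, 1030, 1106, 1182, 1258, 1334, 1410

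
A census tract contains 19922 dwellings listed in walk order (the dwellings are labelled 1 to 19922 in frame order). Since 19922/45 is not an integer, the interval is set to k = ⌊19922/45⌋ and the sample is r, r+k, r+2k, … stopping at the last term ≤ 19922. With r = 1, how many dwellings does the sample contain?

46

k = ⌊19922/45⌋ = 442
Achieved size = ⌊(19922 − 1)/442⌋ + 1 = ⌊19921/442⌋ + 1 = 45 + 1 = 46
(last selection: 1 + 45×442 = 19891 ≤ 19922; next would be 20333 > 19922)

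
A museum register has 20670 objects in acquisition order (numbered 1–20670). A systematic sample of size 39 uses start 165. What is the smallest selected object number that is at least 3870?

k = 20670/39 = 530
Steps past start: ⌈(3870 − 165)/530⌉ = ⌈3705/530⌉ = 7
Selected object: 165 + 7×530 = 3875

3875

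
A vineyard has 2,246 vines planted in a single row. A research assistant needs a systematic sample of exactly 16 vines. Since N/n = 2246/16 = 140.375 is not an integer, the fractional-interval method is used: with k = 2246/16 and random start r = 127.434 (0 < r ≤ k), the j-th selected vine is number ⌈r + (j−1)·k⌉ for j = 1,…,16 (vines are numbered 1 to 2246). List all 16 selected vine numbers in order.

j=1: r + 0k = 127.434 → ⌈·⌉ = 128
j=2: r + 1k = 267.809 → ⌈·⌉ = 268
j=3: r + 2k = 408.184 → ⌈·⌉ = 409
j=4: r + 3k = 548.559 → ⌈·⌉ = 549
j=5: r + 4k = 688.934 → ⌈·⌉ = 689
j=6: r + 5k = 829.309 → ⌈·⌉ = 830
j=7: r + 6k = 969.684 → ⌈·⌉ = 970
j=8: r + 7k = 1110.059 → ⌈·⌉ = 1111
j=9: r + 8k = 1250.434 → ⌈·⌉ = 1251
j=10: r + 9k = 1390.809 → ⌈·⌉ = 1391
j=11: r + 10k = 1531.184 → ⌈·⌉ = 1532
j=12: r + 11k = 1671.559 → ⌈·⌉ = 1672
j=13: r + 12k = 1811.934 → ⌈·⌉ = 1812
j=14: r + 13k = 1952.309 → ⌈·⌉ = 1953
j=15: r + 14k = 2092.684 → ⌈·⌉ = 2093
j=16: r + 15k = 2233.059 → ⌈·⌉ = 2234

128, 268, 409, 549, 689, 830, 970, 1111, 1251, 1391, 1532, 1672, 1812, 1953, 2093, 2234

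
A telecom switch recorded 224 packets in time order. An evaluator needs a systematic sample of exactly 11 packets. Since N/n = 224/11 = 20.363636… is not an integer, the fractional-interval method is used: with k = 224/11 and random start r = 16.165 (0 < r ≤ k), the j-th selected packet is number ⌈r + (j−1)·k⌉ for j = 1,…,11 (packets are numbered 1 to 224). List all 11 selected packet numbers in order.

j=1: r + 0k = 16.165 → ⌈·⌉ = 17
j=2: r + 1k = 36.528636… → ⌈·⌉ = 37
j=3: r + 2k = 56.892272… → ⌈·⌉ = 57
j=4: r + 3k = 77.255909… → ⌈·⌉ = 78
j=5: r + 4k = 97.619545… → ⌈·⌉ = 98
j=6: r + 5k = 117.983181… → ⌈·⌉ = 118
j=7: r + 6k = 138.346818… → ⌈·⌉ = 139
j=8: r + 7k = 158.710454… → ⌈·⌉ = 159
j=9: r + 8k = 179.074090… → ⌈·⌉ = 180
j=10: r + 9k = 199.437727… → ⌈·⌉ = 200
j=11: r + 10k = 219.801363… → ⌈·⌉ = 220

17, 37, 57, 78, 98, 118, 139, 159, 180, 200, 220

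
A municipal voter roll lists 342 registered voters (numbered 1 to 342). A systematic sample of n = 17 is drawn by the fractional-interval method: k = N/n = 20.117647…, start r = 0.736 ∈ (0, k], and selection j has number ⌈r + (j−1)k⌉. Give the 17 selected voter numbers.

1, 21, 41, 62, 82, 102, 122, 142, 162, 182, 202, 223, 243, 263, 283, 303, 323

j=1: r + 0k = 0.736 → ⌈·⌉ = 1
j=2: r + 1k = 20.853647… → ⌈·⌉ = 21
j=3: r + 2k = 40.971294… → ⌈·⌉ = 41
j=4: r + 3k = 61.088941… → ⌈·⌉ = 62
j=5: r + 4k = 81.206588… → ⌈·⌉ = 82
j=6: r + 5k = 101.324235… → ⌈·⌉ = 102
j=7: r + 6k = 121.441882… → ⌈·⌉ = 122
j=8: r + 7k = 141.559529… → ⌈·⌉ = 142
j=9: r + 8k = 161.677176… → ⌈·⌉ = 162
j=10: r + 9k = 181.794823… → ⌈·⌉ = 182
j=11: r + 10k = 201.912470… → ⌈·⌉ = 202
j=12: r + 11k = 222.030117… → ⌈·⌉ = 223
j=13: r + 12k = 242.147764… → ⌈·⌉ = 243
j=14: r + 13k = 262.265411… → ⌈·⌉ = 263
j=15: r + 14k = 282.383058… → ⌈·⌉ = 283
j=16: r + 15k = 302.500705… → ⌈·⌉ = 303
j=17: r + 16k = 322.618352… → ⌈·⌉ = 323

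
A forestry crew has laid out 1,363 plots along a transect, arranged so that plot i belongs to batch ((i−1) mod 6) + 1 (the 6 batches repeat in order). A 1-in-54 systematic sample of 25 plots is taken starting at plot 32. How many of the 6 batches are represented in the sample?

Consecutive selections differ by k = 54, so their batch numbers differ by 54 mod 6 = 0.
gcd(54, 6) = 6, so the sample visits 6/6 = 1 distinct residues mod 6.
Start 32 is batch 2; the batches hit are 2.

1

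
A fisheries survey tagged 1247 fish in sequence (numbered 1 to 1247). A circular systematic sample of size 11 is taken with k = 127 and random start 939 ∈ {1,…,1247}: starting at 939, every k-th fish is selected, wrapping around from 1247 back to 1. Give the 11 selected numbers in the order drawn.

939, 1066, 1193, 73, 200, 327, 454, 581, 708, 835, 962

Selection 1: 939
Selection 2: 939 + 127 = 1066
Selection 3: 1066 + 127 = 1193
Selection 4: 1193 + 127 = 1320 → 1320 − 1247 = 73
Selection 5: 73 + 127 = 200
Selection 6: 200 + 127 = 327
Selection 7: 327 + 127 = 454
Selection 8: 454 + 127 = 581
Selection 9: 581 + 127 = 708
Selection 10: 708 + 127 = 835
Selection 11: 835 + 127 = 962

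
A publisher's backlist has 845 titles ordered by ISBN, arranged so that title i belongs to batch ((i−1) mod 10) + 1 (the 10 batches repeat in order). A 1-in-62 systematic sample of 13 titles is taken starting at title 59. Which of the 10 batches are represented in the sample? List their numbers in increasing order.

1, 3, 5, 7, 9

Consecutive selections differ by k = 62, so their batch numbers differ by 62 mod 10 = 2.
gcd(62, 10) = 2, so the sample visits 10/2 = 5 distinct residues mod 10.
Start 59 is batch 9; the batches hit are 1, 3, 5, 7, 9.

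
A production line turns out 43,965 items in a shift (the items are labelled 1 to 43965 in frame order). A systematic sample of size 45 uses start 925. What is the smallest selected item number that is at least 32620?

k = 43965/45 = 977
Steps past start: ⌈(32620 − 925)/977⌉ = ⌈31695/977⌉ = 33
Selected item: 925 + 33×977 = 33166

33166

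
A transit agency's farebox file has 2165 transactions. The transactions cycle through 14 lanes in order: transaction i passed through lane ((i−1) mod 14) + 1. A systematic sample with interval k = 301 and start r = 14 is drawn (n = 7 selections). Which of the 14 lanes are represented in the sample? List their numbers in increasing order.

7, 14

Consecutive selections differ by k = 301, so their lane numbers differ by 301 mod 14 = 7.
gcd(301, 14) = 7, so the sample visits 14/7 = 2 distinct residues mod 14.
Start 14 is lane 14; the lanes hit are 7, 14.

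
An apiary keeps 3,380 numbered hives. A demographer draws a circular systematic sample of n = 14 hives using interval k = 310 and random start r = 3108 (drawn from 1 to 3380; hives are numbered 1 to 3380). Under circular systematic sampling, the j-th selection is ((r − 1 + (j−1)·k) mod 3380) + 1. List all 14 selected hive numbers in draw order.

Selection 1: 3108
Selection 2: 3108 + 310 = 3418 → 3418 − 3380 = 38
Selection 3: 38 + 310 = 348
Selection 4: 348 + 310 = 658
Selection 5: 658 + 310 = 968
Selection 6: 968 + 310 = 1278
Selection 7: 1278 + 310 = 1588
Selection 8: 1588 + 310 = 1898
Selection 9: 1898 + 310 = 2208
Selection 10: 2208 + 310 = 2518
Selection 11: 2518 + 310 = 2828
Selection 12: 2828 + 310 = 3138
Selection 13: 3138 + 310 = 3448 → 3448 − 3380 = 68
Selection 14: 68 + 310 = 378

3108, 38, 348, 658, 968, 1278, 1588, 1898, 2208, 2518, 2828, 3138, 68, 378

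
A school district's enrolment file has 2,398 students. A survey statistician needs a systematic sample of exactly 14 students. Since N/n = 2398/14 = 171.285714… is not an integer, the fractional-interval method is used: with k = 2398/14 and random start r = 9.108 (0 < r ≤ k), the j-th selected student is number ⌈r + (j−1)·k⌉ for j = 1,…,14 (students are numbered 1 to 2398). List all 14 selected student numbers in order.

10, 181, 352, 523, 695, 866, 1037, 1209, 1380, 1551, 1722, 1894, 2065, 2236

j=1: r + 0k = 9.108 → ⌈·⌉ = 10
j=2: r + 1k = 180.393714… → ⌈·⌉ = 181
j=3: r + 2k = 351.679428… → ⌈·⌉ = 352
j=4: r + 3k = 522.965142… → ⌈·⌉ = 523
j=5: r + 4k = 694.250857… → ⌈·⌉ = 695
j=6: r + 5k = 865.536571… → ⌈·⌉ = 866
j=7: r + 6k = 1036.822285… → ⌈·⌉ = 1037
j=8: r + 7k = 1208.108 → ⌈·⌉ = 1209
j=9: r + 8k = 1379.393714… → ⌈·⌉ = 1380
j=10: r + 9k = 1550.679428… → ⌈·⌉ = 1551
j=11: r + 10k = 1721.965142… → ⌈·⌉ = 1722
j=12: r + 11k = 1893.250857… → ⌈·⌉ = 1894
j=13: r + 12k = 2064.536571… → ⌈·⌉ = 2065
j=14: r + 13k = 2235.822285… → ⌈·⌉ = 2236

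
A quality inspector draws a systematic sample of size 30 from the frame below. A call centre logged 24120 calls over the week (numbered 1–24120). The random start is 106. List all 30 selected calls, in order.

106, 910, 1714, 2518, 3322, 4126, 4930, 5734, 6538, 7342, 8146, 8950, 9754, 10558, 11362, 12166, 12970, 13774, 14578, 15382, 16186, 16990, 17794, 18598, 19402, 20206, 21010, 21814, 22618, 23422

k = N/n = 24120/30 = 804
call 1: 106
call 2: 106 + 804 = 910
call 3: 910 + 804 = 1714
call 4: 1714 + 804 = 2518
call 5: 2518 + 804 = 3322
call 6: 3322 + 804 = 4126
call 7: 4126 + 804 = 4930
call 8: 4930 + 804 = 5734
call 9: 5734 + 804 = 6538
call 10: 6538 + 804 = 7342
call 11: 7342 + 804 = 8146
call 12: 8146 + 804 = 8950
call 13: 8950 + 804 = 9754
call 14: 9754 + 804 = 10558
call 15: 10558 + 804 = 11362
call 16: 11362 + 804 = 12166
call 17: 12166 + 804 = 12970
call 18: 12970 + 804 = 13774
call 19: 13774 + 804 = 14578
call 20: 14578 + 804 = 15382
call 21: 15382 + 804 = 16186
call 22: 16186 + 804 = 16990
call 23: 16990 + 804 = 17794
call 24: 17794 + 804 = 18598
call 25: 18598 + 804 = 19402
call 26: 19402 + 804 = 20206
call 27: 20206 + 804 = 21010
call 28: 21010 + 804 = 21814
call 29: 21814 + 804 = 22618
call 30: 22618 + 804 = 23422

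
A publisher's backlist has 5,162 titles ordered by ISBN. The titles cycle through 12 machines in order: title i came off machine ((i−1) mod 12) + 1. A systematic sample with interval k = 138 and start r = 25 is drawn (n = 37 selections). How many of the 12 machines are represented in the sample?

2

Consecutive selections differ by k = 138, so their machine numbers differ by 138 mod 12 = 6.
gcd(138, 12) = 6, so the sample visits 12/6 = 2 distinct residues mod 12.
Start 25 is machine 1; the machines hit are 1, 7.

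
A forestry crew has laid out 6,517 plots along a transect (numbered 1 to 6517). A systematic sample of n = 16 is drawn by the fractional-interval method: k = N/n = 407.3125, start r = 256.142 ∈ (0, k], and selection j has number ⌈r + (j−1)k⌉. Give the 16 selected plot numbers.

257, 664, 1071, 1479, 1886, 2293, 2701, 3108, 3515, 3922, 4330, 4737, 5144, 5552, 5959, 6366

j=1: r + 0k = 256.142 → ⌈·⌉ = 257
j=2: r + 1k = 663.4545 → ⌈·⌉ = 664
j=3: r + 2k = 1070.767 → ⌈·⌉ = 1071
j=4: r + 3k = 1478.0795 → ⌈·⌉ = 1479
j=5: r + 4k = 1885.392 → ⌈·⌉ = 1886
j=6: r + 5k = 2292.7045 → ⌈·⌉ = 2293
j=7: r + 6k = 2700.017 → ⌈·⌉ = 2701
j=8: r + 7k = 3107.3295 → ⌈·⌉ = 3108
j=9: r + 8k = 3514.642 → ⌈·⌉ = 3515
j=10: r + 9k = 3921.9545 → ⌈·⌉ = 3922
j=11: r + 10k = 4329.267 → ⌈·⌉ = 4330
j=12: r + 11k = 4736.5795 → ⌈·⌉ = 4737
j=13: r + 12k = 5143.892 → ⌈·⌉ = 5144
j=14: r + 13k = 5551.2045 → ⌈·⌉ = 5552
j=15: r + 14k = 5958.517 → ⌈·⌉ = 5959
j=16: r + 15k = 6365.8295 → ⌈·⌉ = 6366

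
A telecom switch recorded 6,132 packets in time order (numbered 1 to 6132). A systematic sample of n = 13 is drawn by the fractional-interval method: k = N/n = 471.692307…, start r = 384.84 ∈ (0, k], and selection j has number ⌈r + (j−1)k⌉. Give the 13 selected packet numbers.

385, 857, 1329, 1800, 2272, 2744, 3215, 3687, 4159, 4631, 5102, 5574, 6046

j=1: r + 0k = 384.84 → ⌈·⌉ = 385
j=2: r + 1k = 856.532307… → ⌈·⌉ = 857
j=3: r + 2k = 1328.224615… → ⌈·⌉ = 1329
j=4: r + 3k = 1799.916923… → ⌈·⌉ = 1800
j=5: r + 4k = 2271.609230… → ⌈·⌉ = 2272
j=6: r + 5k = 2743.301538… → ⌈·⌉ = 2744
j=7: r + 6k = 3214.993846… → ⌈·⌉ = 3215
j=8: r + 7k = 3686.686153… → ⌈·⌉ = 3687
j=9: r + 8k = 4158.378461… → ⌈·⌉ = 4159
j=10: r + 9k = 4630.070769… → ⌈·⌉ = 4631
j=11: r + 10k = 5101.763076… → ⌈·⌉ = 5102
j=12: r + 11k = 5573.455384… → ⌈·⌉ = 5574
j=13: r + 12k = 6045.147692… → ⌈·⌉ = 6046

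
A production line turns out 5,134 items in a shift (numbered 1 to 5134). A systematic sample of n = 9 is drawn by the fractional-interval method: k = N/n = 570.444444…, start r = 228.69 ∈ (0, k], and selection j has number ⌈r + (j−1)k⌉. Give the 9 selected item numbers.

j=1: r + 0k = 228.69 → ⌈·⌉ = 229
j=2: r + 1k = 799.134444… → ⌈·⌉ = 800
j=3: r + 2k = 1369.578888… → ⌈·⌉ = 1370
j=4: r + 3k = 1940.023333… → ⌈·⌉ = 1941
j=5: r + 4k = 2510.467777… → ⌈·⌉ = 2511
j=6: r + 5k = 3080.912222… → ⌈·⌉ = 3081
j=7: r + 6k = 3651.356666… → ⌈·⌉ = 3652
j=8: r + 7k = 4221.801111… → ⌈·⌉ = 4222
j=9: r + 8k = 4792.245555… → ⌈·⌉ = 4793

229, 800, 1370, 1941, 2511, 3081, 3652, 4222, 4793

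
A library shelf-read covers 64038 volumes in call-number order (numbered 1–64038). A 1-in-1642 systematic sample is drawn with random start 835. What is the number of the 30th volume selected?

48453

k = 1642
30th selection = r + (30−1)·k = 835 + 29×1642 = 835 + 47618 = 48453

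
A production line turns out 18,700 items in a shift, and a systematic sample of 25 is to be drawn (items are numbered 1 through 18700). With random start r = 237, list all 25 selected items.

237, 985, 1733, 2481, 3229, 3977, 4725, 5473, 6221, 6969, 7717, 8465, 9213, 9961, 10709, 11457, 12205, 12953, 13701, 14449, 15197, 15945, 16693, 17441, 18189

k = N/n = 18700/25 = 748
item 1: 237
item 2: 237 + 748 = 985
item 3: 985 + 748 = 1733
item 4: 1733 + 748 = 2481
item 5: 2481 + 748 = 3229
item 6: 3229 + 748 = 3977
item 7: 3977 + 748 = 4725
item 8: 4725 + 748 = 5473
item 9: 5473 + 748 = 6221
item 10: 6221 + 748 = 6969
item 11: 6969 + 748 = 7717
item 12: 7717 + 748 = 8465
item 13: 8465 + 748 = 9213
item 14: 9213 + 748 = 9961
item 15: 9961 + 748 = 10709
item 16: 10709 + 748 = 11457
item 17: 11457 + 748 = 12205
item 18: 12205 + 748 = 12953
item 19: 12953 + 748 = 13701
item 20: 13701 + 748 = 14449
item 21: 14449 + 748 = 15197
item 22: 15197 + 748 = 15945
item 23: 15945 + 748 = 16693
item 24: 16693 + 748 = 17441
item 25: 17441 + 748 = 18189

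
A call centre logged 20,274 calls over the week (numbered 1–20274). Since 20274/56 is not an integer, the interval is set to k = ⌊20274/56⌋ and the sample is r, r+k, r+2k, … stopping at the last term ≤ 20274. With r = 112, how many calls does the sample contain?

k = ⌊20274/56⌋ = 362
Achieved size = ⌊(20274 − 112)/362⌋ + 1 = ⌊20162/362⌋ + 1 = 55 + 1 = 56
(last selection: 112 + 55×362 = 20022 ≤ 20274; next would be 20384 > 20274)

56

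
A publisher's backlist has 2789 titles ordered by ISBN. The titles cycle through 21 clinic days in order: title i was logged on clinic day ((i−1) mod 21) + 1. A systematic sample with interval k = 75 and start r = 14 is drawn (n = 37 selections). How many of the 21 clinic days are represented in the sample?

Consecutive selections differ by k = 75, so their clinic day numbers differ by 75 mod 21 = 12.
gcd(75, 21) = 3, so the sample visits 21/3 = 7 distinct residues mod 21.
Start 14 is clinic day 14; the clinic days hit are 2, 5, 8, 11, 14, 17, 20.

7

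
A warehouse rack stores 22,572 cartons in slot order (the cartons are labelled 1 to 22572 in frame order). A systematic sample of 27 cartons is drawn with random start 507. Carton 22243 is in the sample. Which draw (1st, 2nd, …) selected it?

k = 22572/27 = 836
position = (22243 − 507)/836 + 1 = 21736/836 + 1 = 26 + 1 = 27

27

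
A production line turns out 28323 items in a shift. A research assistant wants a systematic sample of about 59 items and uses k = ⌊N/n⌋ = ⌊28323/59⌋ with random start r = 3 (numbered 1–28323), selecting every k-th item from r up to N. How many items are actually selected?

k = ⌊28323/59⌋ = 480
Achieved size = ⌊(28323 − 3)/480⌋ + 1 = ⌊28320/480⌋ + 1 = 59 + 1 = 60
(last selection: 3 + 59×480 = 28323 ≤ 28323; next would be 28803 > 28323)

60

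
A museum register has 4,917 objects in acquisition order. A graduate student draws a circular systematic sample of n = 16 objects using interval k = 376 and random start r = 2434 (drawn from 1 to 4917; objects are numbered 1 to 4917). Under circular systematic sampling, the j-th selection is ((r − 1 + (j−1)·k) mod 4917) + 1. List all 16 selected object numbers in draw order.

Selection 1: 2434
Selection 2: 2434 + 376 = 2810
Selection 3: 2810 + 376 = 3186
Selection 4: 3186 + 376 = 3562
Selection 5: 3562 + 376 = 3938
Selection 6: 3938 + 376 = 4314
Selection 7: 4314 + 376 = 4690
Selection 8: 4690 + 376 = 5066 → 5066 − 4917 = 149
Selection 9: 149 + 376 = 525
Selection 10: 525 + 376 = 901
Selection 11: 901 + 376 = 1277
Selection 12: 1277 + 376 = 1653
Selection 13: 1653 + 376 = 2029
Selection 14: 2029 + 376 = 2405
Selection 15: 2405 + 376 = 2781
Selection 16: 2781 + 376 = 3157

2434, 2810, 3186, 3562, 3938, 4314, 4690, 149, 525, 901, 1277, 1653, 2029, 2405, 2781, 3157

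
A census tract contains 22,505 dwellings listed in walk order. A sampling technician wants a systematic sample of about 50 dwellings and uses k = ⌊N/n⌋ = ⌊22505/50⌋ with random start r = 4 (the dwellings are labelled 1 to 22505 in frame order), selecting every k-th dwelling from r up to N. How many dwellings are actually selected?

k = ⌊22505/50⌋ = 450
Achieved size = ⌊(22505 − 4)/450⌋ + 1 = ⌊22501/450⌋ + 1 = 50 + 1 = 51
(last selection: 4 + 50×450 = 22504 ≤ 22505; next would be 22954 > 22505)

51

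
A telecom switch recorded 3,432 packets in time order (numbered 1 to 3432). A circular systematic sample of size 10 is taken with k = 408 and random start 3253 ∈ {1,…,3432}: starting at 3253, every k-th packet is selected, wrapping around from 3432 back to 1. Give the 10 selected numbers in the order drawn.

3253, 229, 637, 1045, 1453, 1861, 2269, 2677, 3085, 61

Selection 1: 3253
Selection 2: 3253 + 408 = 3661 → 3661 − 3432 = 229
Selection 3: 229 + 408 = 637
Selection 4: 637 + 408 = 1045
Selection 5: 1045 + 408 = 1453
Selection 6: 1453 + 408 = 1861
Selection 7: 1861 + 408 = 2269
Selection 8: 2269 + 408 = 2677
Selection 9: 2677 + 408 = 3085
Selection 10: 3085 + 408 = 3493 → 3493 − 3432 = 61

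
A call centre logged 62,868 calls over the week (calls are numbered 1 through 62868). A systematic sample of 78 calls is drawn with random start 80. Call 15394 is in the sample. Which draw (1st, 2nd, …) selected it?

20

k = 62868/78 = 806
position = (15394 − 80)/806 + 1 = 15314/806 + 1 = 19 + 1 = 20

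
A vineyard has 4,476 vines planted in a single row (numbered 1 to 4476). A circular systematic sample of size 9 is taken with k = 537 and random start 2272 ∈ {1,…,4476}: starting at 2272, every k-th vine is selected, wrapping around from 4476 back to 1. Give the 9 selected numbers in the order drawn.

2272, 2809, 3346, 3883, 4420, 481, 1018, 1555, 2092

Selection 1: 2272
Selection 2: 2272 + 537 = 2809
Selection 3: 2809 + 537 = 3346
Selection 4: 3346 + 537 = 3883
Selection 5: 3883 + 537 = 4420
Selection 6: 4420 + 537 = 4957 → 4957 − 4476 = 481
Selection 7: 481 + 537 = 1018
Selection 8: 1018 + 537 = 1555
Selection 9: 1555 + 537 = 2092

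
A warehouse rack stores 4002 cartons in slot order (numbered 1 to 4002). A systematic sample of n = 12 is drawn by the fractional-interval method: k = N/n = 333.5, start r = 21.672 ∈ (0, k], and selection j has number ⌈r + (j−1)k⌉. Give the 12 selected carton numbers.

22, 356, 689, 1023, 1356, 1690, 2023, 2357, 2690, 3024, 3357, 3691

j=1: r + 0k = 21.672 → ⌈·⌉ = 22
j=2: r + 1k = 355.172 → ⌈·⌉ = 356
j=3: r + 2k = 688.672 → ⌈·⌉ = 689
j=4: r + 3k = 1022.172 → ⌈·⌉ = 1023
j=5: r + 4k = 1355.672 → ⌈·⌉ = 1356
j=6: r + 5k = 1689.172 → ⌈·⌉ = 1690
j=7: r + 6k = 2022.672 → ⌈·⌉ = 2023
j=8: r + 7k = 2356.172 → ⌈·⌉ = 2357
j=9: r + 8k = 2689.672 → ⌈·⌉ = 2690
j=10: r + 9k = 3023.172 → ⌈·⌉ = 3024
j=11: r + 10k = 3356.672 → ⌈·⌉ = 3357
j=12: r + 11k = 3690.172 → ⌈·⌉ = 3691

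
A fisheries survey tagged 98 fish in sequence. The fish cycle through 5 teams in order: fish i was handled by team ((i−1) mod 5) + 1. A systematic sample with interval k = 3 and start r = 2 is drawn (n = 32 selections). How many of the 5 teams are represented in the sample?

5

Consecutive selections differ by k = 3, so their team numbers differ by 3 mod 5 = 3.
gcd(3, 5) = 1, so the sample visits 5/1 = 5 distinct residues mod 5.
Start 2 is team 2; the teams hit are 1, 2, 3, 4, 5.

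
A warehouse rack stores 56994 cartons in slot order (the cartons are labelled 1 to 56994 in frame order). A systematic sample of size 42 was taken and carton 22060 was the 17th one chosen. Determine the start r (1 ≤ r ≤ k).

k = 56994/42 = 1357
r = 22060 − (17−1)×1357 = 22060 − 21712 = 348

348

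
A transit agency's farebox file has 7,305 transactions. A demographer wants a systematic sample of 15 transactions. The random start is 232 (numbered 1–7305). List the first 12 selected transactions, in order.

232, 719, 1206, 1693, 2180, 2667, 3154, 3641, 4128, 4615, 5102, 5589

k = N/n = 7305/15 = 487
transaction 1: 232
transaction 2: 232 + 487 = 719
transaction 3: 719 + 487 = 1206
transaction 4: 1206 + 487 = 1693
transaction 5: 1693 + 487 = 2180
transaction 6: 2180 + 487 = 2667
transaction 7: 2667 + 487 = 3154
transaction 8: 3154 + 487 = 3641
transaction 9: 3641 + 487 = 4128
transaction 10: 4128 + 487 = 4615
transaction 11: 4615 + 487 = 5102
transaction 12: 5102 + 487 = 5589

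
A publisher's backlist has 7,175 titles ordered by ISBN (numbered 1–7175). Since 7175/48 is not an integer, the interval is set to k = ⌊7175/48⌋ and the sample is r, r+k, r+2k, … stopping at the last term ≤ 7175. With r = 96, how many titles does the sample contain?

k = ⌊7175/48⌋ = 149
Achieved size = ⌊(7175 − 96)/149⌋ + 1 = ⌊7079/149⌋ + 1 = 47 + 1 = 48
(last selection: 96 + 47×149 = 7099 ≤ 7175; next would be 7248 > 7175)

48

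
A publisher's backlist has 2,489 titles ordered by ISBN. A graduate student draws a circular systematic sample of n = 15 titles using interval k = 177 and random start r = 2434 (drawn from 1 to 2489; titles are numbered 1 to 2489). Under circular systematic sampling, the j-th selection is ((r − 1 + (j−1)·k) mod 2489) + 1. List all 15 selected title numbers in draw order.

Selection 1: 2434
Selection 2: 2434 + 177 = 2611 → 2611 − 2489 = 122
Selection 3: 122 + 177 = 299
Selection 4: 299 + 177 = 476
Selection 5: 476 + 177 = 653
Selection 6: 653 + 177 = 830
Selection 7: 830 + 177 = 1007
Selection 8: 1007 + 177 = 1184
Selection 9: 1184 + 177 = 1361
Selection 10: 1361 + 177 = 1538
Selection 11: 1538 + 177 = 1715
Selection 12: 1715 + 177 = 1892
Selection 13: 1892 + 177 = 2069
Selection 14: 2069 + 177 = 2246
Selection 15: 2246 + 177 = 2423

2434, 122, 299, 476, 653, 830, 1007, 1184, 1361, 1538, 1715, 1892, 2069, 2246, 2423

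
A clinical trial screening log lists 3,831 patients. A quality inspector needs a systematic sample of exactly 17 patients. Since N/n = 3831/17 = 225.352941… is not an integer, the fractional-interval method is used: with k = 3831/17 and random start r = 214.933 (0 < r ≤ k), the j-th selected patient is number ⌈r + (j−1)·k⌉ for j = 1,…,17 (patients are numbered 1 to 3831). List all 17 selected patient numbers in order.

j=1: r + 0k = 214.933 → ⌈·⌉ = 215
j=2: r + 1k = 440.285941… → ⌈·⌉ = 441
j=3: r + 2k = 665.638882… → ⌈·⌉ = 666
j=4: r + 3k = 890.991823… → ⌈·⌉ = 891
j=5: r + 4k = 1116.344764… → ⌈·⌉ = 1117
j=6: r + 5k = 1341.697705… → ⌈·⌉ = 1342
j=7: r + 6k = 1567.050647… → ⌈·⌉ = 1568
j=8: r + 7k = 1792.403588… → ⌈·⌉ = 1793
j=9: r + 8k = 2017.756529… → ⌈·⌉ = 2018
j=10: r + 9k = 2243.109470… → ⌈·⌉ = 2244
j=11: r + 10k = 2468.462411… → ⌈·⌉ = 2469
j=12: r + 11k = 2693.815352… → ⌈·⌉ = 2694
j=13: r + 12k = 2919.168294… → ⌈·⌉ = 2920
j=14: r + 13k = 3144.521235… → ⌈·⌉ = 3145
j=15: r + 14k = 3369.874176… → ⌈·⌉ = 3370
j=16: r + 15k = 3595.227117… → ⌈·⌉ = 3596
j=17: r + 16k = 3820.580058… → ⌈·⌉ = 3821

215, 441, 666, 891, 1117, 1342, 1568, 1793, 2018, 2244, 2469, 2694, 2920, 3145, 3370, 3596, 3821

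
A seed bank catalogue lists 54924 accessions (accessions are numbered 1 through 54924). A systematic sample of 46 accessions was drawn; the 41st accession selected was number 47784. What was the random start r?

k = 54924/46 = 1194
r = 47784 − (41−1)×1194 = 47784 − 47760 = 24

24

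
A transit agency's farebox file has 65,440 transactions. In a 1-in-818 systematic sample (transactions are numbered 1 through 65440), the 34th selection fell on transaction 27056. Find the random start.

k = 818
r = 27056 − (34−1)×818 = 27056 − 26994 = 62

62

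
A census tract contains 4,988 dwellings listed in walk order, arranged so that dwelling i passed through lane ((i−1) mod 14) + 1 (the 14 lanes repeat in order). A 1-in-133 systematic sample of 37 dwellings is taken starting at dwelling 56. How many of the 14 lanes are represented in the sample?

Consecutive selections differ by k = 133, so their lane numbers differ by 133 mod 14 = 7.
gcd(133, 14) = 7, so the sample visits 14/7 = 2 distinct residues mod 14.
Start 56 is lane 14; the lanes hit are 7, 14.

2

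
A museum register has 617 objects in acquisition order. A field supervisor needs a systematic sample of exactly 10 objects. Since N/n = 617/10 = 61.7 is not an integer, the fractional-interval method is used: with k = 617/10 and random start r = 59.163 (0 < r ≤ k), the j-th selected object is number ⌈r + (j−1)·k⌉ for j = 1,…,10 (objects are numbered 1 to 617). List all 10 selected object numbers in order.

j=1: r + 0k = 59.163 → ⌈·⌉ = 60
j=2: r + 1k = 120.863 → ⌈·⌉ = 121
j=3: r + 2k = 182.563 → ⌈·⌉ = 183
j=4: r + 3k = 244.263 → ⌈·⌉ = 245
j=5: r + 4k = 305.963 → ⌈·⌉ = 306
j=6: r + 5k = 367.663 → ⌈·⌉ = 368
j=7: r + 6k = 429.363 → ⌈·⌉ = 430
j=8: r + 7k = 491.063 → ⌈·⌉ = 492
j=9: r + 8k = 552.763 → ⌈·⌉ = 553
j=10: r + 9k = 614.463 → ⌈·⌉ = 615

60, 121, 183, 245, 306, 368, 430, 492, 553, 615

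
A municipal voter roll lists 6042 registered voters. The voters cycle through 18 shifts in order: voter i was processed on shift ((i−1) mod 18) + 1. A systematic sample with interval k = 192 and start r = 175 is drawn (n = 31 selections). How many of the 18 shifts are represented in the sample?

3

Consecutive selections differ by k = 192, so their shift numbers differ by 192 mod 18 = 12.
gcd(192, 18) = 6, so the sample visits 18/6 = 3 distinct residues mod 18.
Start 175 is shift 13; the shifts hit are 1, 7, 13.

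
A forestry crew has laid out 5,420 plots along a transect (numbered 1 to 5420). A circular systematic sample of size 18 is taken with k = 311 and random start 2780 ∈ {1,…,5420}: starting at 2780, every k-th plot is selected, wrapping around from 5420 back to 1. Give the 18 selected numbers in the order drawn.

Selection 1: 2780
Selection 2: 2780 + 311 = 3091
Selection 3: 3091 + 311 = 3402
Selection 4: 3402 + 311 = 3713
Selection 5: 3713 + 311 = 4024
Selection 6: 4024 + 311 = 4335
Selection 7: 4335 + 311 = 4646
Selection 8: 4646 + 311 = 4957
Selection 9: 4957 + 311 = 5268
Selection 10: 5268 + 311 = 5579 → 5579 − 5420 = 159
Selection 11: 159 + 311 = 470
Selection 12: 470 + 311 = 781
Selection 13: 781 + 311 = 1092
Selection 14: 1092 + 311 = 1403
Selection 15: 1403 + 311 = 1714
Selection 16: 1714 + 311 = 2025
Selection 17: 2025 + 311 = 2336
Selection 18: 2336 + 311 = 2647

2780, 3091, 3402, 3713, 4024, 4335, 4646, 4957, 5268, 159, 470, 781, 1092, 1403, 1714, 2025, 2336, 2647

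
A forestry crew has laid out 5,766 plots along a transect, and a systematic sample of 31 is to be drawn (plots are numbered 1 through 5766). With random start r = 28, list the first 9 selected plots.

28, 214, 400, 586, 772, 958, 1144, 1330, 1516

k = N/n = 5766/31 = 186
plot 1: 28
plot 2: 28 + 186 = 214
plot 3: 214 + 186 = 400
plot 4: 400 + 186 = 586
plot 5: 586 + 186 = 772
plot 6: 772 + 186 = 958
plot 7: 958 + 186 = 1144
plot 8: 1144 + 186 = 1330
plot 9: 1330 + 186 = 1516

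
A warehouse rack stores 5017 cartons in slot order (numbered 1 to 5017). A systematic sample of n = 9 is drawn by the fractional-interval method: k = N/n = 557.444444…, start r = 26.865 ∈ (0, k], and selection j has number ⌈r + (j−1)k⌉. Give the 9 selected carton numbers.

j=1: r + 0k = 26.865 → ⌈·⌉ = 27
j=2: r + 1k = 584.309444… → ⌈·⌉ = 585
j=3: r + 2k = 1141.753888… → ⌈·⌉ = 1142
j=4: r + 3k = 1699.198333… → ⌈·⌉ = 1700
j=5: r + 4k = 2256.642777… → ⌈·⌉ = 2257
j=6: r + 5k = 2814.087222… → ⌈·⌉ = 2815
j=7: r + 6k = 3371.531666… → ⌈·⌉ = 3372
j=8: r + 7k = 3928.976111… → ⌈·⌉ = 3929
j=9: r + 8k = 4486.420555… → ⌈·⌉ = 4487

27, 585, 1142, 1700, 2257, 2815, 3372, 3929, 4487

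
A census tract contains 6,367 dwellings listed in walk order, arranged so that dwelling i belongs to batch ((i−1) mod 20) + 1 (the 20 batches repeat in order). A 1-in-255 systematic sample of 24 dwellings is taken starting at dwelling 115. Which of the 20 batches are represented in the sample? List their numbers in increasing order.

Consecutive selections differ by k = 255, so their batch numbers differ by 255 mod 20 = 15.
gcd(255, 20) = 5, so the sample visits 20/5 = 4 distinct residues mod 20.
Start 115 is batch 15; the batches hit are 5, 10, 15, 20.

5, 10, 15, 20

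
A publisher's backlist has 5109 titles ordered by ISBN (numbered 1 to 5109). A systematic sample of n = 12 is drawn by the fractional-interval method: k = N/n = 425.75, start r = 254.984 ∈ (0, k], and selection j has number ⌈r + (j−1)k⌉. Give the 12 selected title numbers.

255, 681, 1107, 1533, 1958, 2384, 2810, 3236, 3661, 4087, 4513, 4939

j=1: r + 0k = 254.984 → ⌈·⌉ = 255
j=2: r + 1k = 680.734 → ⌈·⌉ = 681
j=3: r + 2k = 1106.484 → ⌈·⌉ = 1107
j=4: r + 3k = 1532.234 → ⌈·⌉ = 1533
j=5: r + 4k = 1957.984 → ⌈·⌉ = 1958
j=6: r + 5k = 2383.734 → ⌈·⌉ = 2384
j=7: r + 6k = 2809.484 → ⌈·⌉ = 2810
j=8: r + 7k = 3235.234 → ⌈·⌉ = 3236
j=9: r + 8k = 3660.984 → ⌈·⌉ = 3661
j=10: r + 9k = 4086.734 → ⌈·⌉ = 4087
j=11: r + 10k = 4512.484 → ⌈·⌉ = 4513
j=12: r + 11k = 4938.234 → ⌈·⌉ = 4939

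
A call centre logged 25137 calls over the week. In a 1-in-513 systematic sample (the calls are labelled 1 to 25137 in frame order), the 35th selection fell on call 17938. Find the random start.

k = 513
r = 17938 − (35−1)×513 = 17938 − 17442 = 496

496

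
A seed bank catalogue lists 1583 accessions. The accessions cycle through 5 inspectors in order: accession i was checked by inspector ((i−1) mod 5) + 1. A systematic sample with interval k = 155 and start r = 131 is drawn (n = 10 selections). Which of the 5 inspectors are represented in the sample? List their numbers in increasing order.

Consecutive selections differ by k = 155, so their inspector numbers differ by 155 mod 5 = 0.
gcd(155, 5) = 5, so the sample visits 5/5 = 1 distinct residues mod 5.
Start 131 is inspector 1; the inspectors hit are 1.

1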